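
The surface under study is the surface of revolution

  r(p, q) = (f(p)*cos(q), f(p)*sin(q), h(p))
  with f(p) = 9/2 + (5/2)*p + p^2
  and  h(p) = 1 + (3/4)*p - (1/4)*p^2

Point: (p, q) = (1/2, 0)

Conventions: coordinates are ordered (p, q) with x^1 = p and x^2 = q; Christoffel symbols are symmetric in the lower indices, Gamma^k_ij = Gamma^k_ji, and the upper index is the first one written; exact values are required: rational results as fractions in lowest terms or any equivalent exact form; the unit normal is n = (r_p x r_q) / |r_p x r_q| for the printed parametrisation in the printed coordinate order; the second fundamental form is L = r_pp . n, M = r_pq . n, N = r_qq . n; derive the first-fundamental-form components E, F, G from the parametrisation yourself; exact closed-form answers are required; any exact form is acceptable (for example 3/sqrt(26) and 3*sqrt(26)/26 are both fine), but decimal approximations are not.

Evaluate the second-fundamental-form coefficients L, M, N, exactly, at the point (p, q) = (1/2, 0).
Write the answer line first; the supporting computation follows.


Answer: L = -11*sqrt(2)/20, M = 0, N = 3*sqrt(2)/5

f = 6, f' = 7/2, f'' = 2, h' = 1/2, h'' = -1/2
E = 25/2, F = 0, G = 36; answer radicand W^2 = 25/2
unnormalised second-form numerators: l = -11/4, m = 0, n = 3; L = l/sqrt(25/2), and similarly M = m/sqrt(W^2), N = n/sqrt(W^2)


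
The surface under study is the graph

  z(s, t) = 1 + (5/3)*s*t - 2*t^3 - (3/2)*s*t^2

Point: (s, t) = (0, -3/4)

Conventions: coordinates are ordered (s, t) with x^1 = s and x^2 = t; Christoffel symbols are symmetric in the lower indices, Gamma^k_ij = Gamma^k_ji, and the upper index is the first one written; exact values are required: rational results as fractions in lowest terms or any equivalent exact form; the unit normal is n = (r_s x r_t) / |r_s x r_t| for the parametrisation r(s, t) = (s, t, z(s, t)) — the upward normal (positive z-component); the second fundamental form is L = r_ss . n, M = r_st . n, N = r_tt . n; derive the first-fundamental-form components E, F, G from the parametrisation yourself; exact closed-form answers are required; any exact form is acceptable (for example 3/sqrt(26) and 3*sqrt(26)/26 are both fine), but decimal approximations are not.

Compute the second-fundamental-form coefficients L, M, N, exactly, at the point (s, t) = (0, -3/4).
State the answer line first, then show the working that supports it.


Answer: L = 0, M = 376*sqrt(17177)/51531, N = 288*sqrt(17177)/17177

z_s = -67/32, z_t = -27/8, z_ss = 0, z_st = 47/12, z_tt = 9
E = 5513/1024, F = 1809/256, G = 793/64; answer radicand W^2 = 17177/1024
unnormalised second-form numerators: l = 0, m = 47/12, n = 9; L = l/sqrt(17177/1024), and similarly M = m/sqrt(W^2), N = n/sqrt(W^2)


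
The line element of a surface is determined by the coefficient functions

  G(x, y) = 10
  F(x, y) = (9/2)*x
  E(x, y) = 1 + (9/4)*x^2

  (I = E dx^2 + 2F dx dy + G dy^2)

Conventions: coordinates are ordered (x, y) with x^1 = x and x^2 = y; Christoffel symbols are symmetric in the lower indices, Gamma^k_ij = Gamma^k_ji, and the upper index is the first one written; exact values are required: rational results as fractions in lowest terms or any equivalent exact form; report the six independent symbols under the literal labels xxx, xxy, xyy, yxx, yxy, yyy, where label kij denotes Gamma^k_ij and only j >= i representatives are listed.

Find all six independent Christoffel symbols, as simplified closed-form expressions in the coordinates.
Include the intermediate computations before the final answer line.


E = 1 + (9/4)*x^2; F = (9/2)*x; G = 10
Gamma^k_ij = (1/2) g^{kl} (d_i g_jl + d_j g_il - d_l g_ij), with g^inv = (1/(EG-F^2)) [[G, -F], [-F, E]]
first partials: E_x = (9/2)*x, E_y = 0, F_x = 9/2, F_y = 0, G_x = 0, G_y = 0
D = EG - F^2 = 10 + (9/4)*x^2
expanded: Gamma^x_xx = (G E_x - 2F F_x + F E_y)/(2D), Gamma^x_xy = (G E_y - F G_x)/(2D), Gamma^x_yy = (2G F_y - G G_x - F G_y)/(2D), Gamma^y_xx = (2E F_x - E E_y - F E_x)/(2D), Gamma^y_xy = (E G_x - F E_y)/(2D), Gamma^y_yy = (E G_y - 2F F_y + F G_x)/(2D); substitute and cancel common factors

Answer: Gamma_xxx = 9*x/(9*x^2 + 40), Gamma_xxy = 0, Gamma_xyy = 0, Gamma_yxx = 18/(9*x^2 + 40), Gamma_yxy = 0, Gamma_yyy = 0


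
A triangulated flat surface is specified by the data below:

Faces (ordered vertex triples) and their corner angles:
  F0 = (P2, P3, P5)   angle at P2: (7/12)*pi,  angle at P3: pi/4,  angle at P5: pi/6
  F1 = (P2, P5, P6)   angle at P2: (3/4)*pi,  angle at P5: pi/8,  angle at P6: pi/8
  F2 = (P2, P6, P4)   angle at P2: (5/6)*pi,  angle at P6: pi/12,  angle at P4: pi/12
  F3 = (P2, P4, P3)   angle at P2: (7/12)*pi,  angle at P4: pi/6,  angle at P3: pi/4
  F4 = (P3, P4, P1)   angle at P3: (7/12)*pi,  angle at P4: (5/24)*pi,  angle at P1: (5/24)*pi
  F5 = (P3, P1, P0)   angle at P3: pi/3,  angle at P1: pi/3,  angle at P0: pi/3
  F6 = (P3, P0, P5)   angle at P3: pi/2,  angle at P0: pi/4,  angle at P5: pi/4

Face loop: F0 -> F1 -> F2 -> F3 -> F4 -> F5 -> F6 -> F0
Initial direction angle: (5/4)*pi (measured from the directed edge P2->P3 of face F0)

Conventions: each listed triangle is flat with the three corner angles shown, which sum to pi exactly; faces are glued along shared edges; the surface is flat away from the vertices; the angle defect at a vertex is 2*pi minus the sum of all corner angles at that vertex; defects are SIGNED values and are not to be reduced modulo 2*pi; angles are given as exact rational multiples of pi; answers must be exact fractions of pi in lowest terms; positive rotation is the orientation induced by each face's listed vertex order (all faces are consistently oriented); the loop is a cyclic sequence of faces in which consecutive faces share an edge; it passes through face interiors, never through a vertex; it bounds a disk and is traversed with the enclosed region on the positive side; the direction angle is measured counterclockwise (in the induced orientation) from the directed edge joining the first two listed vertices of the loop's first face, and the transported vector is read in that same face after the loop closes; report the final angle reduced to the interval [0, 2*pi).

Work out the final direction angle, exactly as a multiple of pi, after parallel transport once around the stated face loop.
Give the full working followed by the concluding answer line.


enclosed vertex P2: corner angles sum to (11/4)*pi, defect = 2*pi - (11/4)*pi = (-3/4)*pi
enclosed vertex P3: corner angles sum to (23/12)*pi, defect = 2*pi - (23/12)*pi = pi/12
holonomy = initial angle + sum of enclosed defects (mod 2*pi), positive in the induced orientation
final angle = (5/4)*pi - (2/3)*pi = (7/12)*pi (mod 2*pi)

Answer: final direction angle = (7/12)*pi


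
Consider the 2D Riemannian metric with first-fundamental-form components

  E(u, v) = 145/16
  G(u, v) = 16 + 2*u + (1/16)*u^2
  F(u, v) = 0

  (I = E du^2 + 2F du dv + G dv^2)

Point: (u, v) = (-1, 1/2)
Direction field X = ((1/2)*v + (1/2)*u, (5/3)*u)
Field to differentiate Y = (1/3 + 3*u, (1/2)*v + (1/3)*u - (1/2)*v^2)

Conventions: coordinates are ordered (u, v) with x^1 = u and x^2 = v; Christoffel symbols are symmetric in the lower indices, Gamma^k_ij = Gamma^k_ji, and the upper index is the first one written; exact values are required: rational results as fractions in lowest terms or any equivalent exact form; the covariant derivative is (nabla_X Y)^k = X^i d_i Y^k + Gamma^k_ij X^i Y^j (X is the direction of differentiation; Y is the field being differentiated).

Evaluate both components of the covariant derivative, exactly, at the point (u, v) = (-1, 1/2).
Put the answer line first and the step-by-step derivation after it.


Answer: (nabla_X Y)^u = -547/696, (nabla_X Y)^v = 187/864

E = 145/16, F = 0, G = 225/16 at the point
E_u = 0, E_v = 0, F_u = 0, F_v = 0, G_u = 15/8, G_v = 0
EG - F^2 = 32625/256;  g^inv = (256/32625) * [[225/16, 0], [0, 145/16]]
first-kind symbols [ij,l] = (1/2)(d_i g_jl + d_j g_il - d_l g_ij): [uu,u] = E_u/2 = 0, [uu,v] = F_u - E_v/2 = 0, [uv,u] = E_v/2 = 0, [uv,v] = G_u/2 = 15/16, [vv,u] = F_v - G_u/2 = -15/16, [vv,v] = G_v/2 = 0
Gamma^u_ij = (G*[ij,u] - F*[ij,v])/(EG - F^2), Gamma^v_ij = (E*[ij,v] - F*[ij,u])/(EG - F^2)
Gamma_uuu = 0, Gamma_uuv = 0, Gamma_uvv = -3/29, Gamma_vuu = 0, Gamma_vuv = 1/15, Gamma_vvv = 0
X = (-1/4, -5/3), Y = (-8/3, -5/24) at the point


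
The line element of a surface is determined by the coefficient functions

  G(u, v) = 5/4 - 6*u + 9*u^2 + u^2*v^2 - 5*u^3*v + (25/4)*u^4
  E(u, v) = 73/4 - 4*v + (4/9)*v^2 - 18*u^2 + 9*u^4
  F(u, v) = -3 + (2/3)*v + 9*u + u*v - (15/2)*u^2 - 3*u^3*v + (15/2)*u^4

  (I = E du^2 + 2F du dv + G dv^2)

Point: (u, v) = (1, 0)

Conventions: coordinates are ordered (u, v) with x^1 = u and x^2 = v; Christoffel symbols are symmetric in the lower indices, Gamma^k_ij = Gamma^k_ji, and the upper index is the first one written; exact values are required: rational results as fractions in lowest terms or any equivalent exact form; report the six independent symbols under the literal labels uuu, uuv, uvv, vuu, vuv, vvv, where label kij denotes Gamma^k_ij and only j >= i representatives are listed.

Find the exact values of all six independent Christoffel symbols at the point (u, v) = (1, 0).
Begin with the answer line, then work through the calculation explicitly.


Answer: Gamma_uuu = -416/163, Gamma_uuv = -352/163, Gamma_uvv = -1546/489, Gamma_vuu = 1924/489, Gamma_vuv = 1465/489, Gamma_vvv = 767/489

E = 37/4, F = 6, G = 21/2 at the point
E_u = 0, E_v = -4, F_u = 24, F_v = -4/3, G_u = 37, G_v = -5
EG - F^2 = 489/8;  g^inv = (8/489) * [[21/2, -6], [-6, 37/4]]
first-kind symbols [ij,l] = (1/2)(d_i g_jl + d_j g_il - d_l g_ij): [uu,u] = E_u/2 = 0, [uu,v] = F_u - E_v/2 = 26, [uv,u] = E_v/2 = -2, [uv,v] = G_u/2 = 37/2, [vv,u] = F_v - G_u/2 = -119/6, [vv,v] = G_v/2 = -5/2
Gamma^u_ij = (G*[ij,u] - F*[ij,v])/(EG - F^2), Gamma^v_ij = (E*[ij,v] - F*[ij,u])/(EG - F^2)


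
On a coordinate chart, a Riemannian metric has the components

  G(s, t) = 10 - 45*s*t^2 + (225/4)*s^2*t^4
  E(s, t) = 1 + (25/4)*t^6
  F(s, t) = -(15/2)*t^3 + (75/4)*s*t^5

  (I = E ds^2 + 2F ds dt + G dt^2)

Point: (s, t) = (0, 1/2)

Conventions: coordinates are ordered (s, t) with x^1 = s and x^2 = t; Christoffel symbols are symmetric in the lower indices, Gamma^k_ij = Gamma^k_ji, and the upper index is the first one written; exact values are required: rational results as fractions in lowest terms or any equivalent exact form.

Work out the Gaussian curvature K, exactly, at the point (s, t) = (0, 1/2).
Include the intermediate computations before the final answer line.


E = 281/256, F = -15/16, G = 10, EG - F^2 = 2585/256 at the point
E_s = 0, E_t = 75/64, F_s = 75/128, F_t = -45/8, G_s = -45/4, G_t = 0
E_tt = 375/32, F_st = 375/64, G_ss = 225/32
By Brioschi, K is (det M1 - det M2) divided by (EG - F^2) squared.
M1 = [[-E_tt/2 + F_st - G_ss/2, E_s/2, F_s - E_t/2], [F_t - G_s/2, E, F], [G_t/2, F, G]] = [[-225/64, 0, 0], [0, 281/256, -15/16], [0, -15/16, 10]]; det M1 = -581625/16384
M2 = [[0, E_t/2, G_s/2], [E_t/2, E, F], [G_s/2, F, G]] = [[0, 75/128, -45/8], [75/128, 281/256, -15/16], [-45/8, -15/16, 10]]; det M2 = -524025/16384
det M1 - det M2 = -225/64; K = -225/64 / (2585/256)^2 = -9216/267289

Answer: K = -9216/267289


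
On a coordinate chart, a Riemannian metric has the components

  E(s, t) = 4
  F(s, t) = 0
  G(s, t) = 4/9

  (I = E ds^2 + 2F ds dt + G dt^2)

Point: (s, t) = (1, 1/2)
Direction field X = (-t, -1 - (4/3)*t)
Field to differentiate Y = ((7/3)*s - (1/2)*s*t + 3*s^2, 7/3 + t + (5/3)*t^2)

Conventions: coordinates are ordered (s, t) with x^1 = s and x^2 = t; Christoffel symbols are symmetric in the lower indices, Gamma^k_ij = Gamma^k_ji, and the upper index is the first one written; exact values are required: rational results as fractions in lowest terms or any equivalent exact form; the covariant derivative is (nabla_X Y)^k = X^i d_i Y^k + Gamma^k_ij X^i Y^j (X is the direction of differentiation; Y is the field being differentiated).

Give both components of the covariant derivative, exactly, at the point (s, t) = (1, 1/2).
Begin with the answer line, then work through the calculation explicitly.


Answer: (nabla_X Y)^s = -77/24, (nabla_X Y)^t = -40/9

E = 4, F = 0, G = 4/9 at the point
E_s = 0, E_t = 0, F_s = 0, F_t = 0, G_s = 0, G_t = 0
EG - F^2 = 16/9;  g^inv = (9/16) * [[4/9, 0], [0, 4]]
first-kind symbols [ij,l] = (1/2)(d_i g_jl + d_j g_il - d_l g_ij): [ss,s] = E_s/2 = 0, [ss,t] = F_s - E_t/2 = 0, [st,s] = E_t/2 = 0, [st,t] = G_s/2 = 0, [tt,s] = F_t - G_s/2 = 0, [tt,t] = G_t/2 = 0
Gamma^s_ij = (G*[ij,s] - F*[ij,t])/(EG - F^2), Gamma^t_ij = (E*[ij,t] - F*[ij,s])/(EG - F^2)
Gamma_sss = 0, Gamma_sst = 0, Gamma_stt = 0, Gamma_tss = 0, Gamma_tst = 0, Gamma_ttt = 0
X = (-1/2, -5/3), Y = (61/12, 13/4) at the point


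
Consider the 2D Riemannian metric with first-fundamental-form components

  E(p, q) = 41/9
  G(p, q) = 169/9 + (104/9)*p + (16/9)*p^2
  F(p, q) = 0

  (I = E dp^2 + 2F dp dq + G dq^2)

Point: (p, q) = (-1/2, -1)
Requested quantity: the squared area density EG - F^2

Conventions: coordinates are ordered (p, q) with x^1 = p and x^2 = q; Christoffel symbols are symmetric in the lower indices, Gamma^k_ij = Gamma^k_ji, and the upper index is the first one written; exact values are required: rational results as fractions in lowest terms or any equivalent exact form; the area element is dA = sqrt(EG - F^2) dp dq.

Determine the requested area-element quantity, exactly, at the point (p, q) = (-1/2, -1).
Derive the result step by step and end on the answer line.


E = 41/9, F = 0, G = 121/9; EG - F^2 = 4961/81

Answer: EG - F^2 = 4961/81


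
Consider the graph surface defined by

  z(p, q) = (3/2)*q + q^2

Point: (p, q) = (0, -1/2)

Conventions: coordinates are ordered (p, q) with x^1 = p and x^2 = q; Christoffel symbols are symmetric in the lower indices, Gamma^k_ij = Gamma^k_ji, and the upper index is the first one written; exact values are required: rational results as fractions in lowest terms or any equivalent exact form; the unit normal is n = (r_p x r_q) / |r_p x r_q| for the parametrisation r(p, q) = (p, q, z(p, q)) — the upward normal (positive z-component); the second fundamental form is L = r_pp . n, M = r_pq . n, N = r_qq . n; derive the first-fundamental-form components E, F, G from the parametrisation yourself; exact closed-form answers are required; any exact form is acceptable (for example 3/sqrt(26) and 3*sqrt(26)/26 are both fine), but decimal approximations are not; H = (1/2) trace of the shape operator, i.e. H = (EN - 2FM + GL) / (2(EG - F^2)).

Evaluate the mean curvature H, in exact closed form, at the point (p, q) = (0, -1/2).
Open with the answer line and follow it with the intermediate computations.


Answer: H = 8*sqrt(5)/25

z_p = 0, z_q = 1/2, z_pp = 0, z_pq = 0, z_qq = 2
E = 1, F = 0, G = 5/4; answer radicand W^2 = 5/4
unnormalised second-form numerators: l = 0, m = 0, n = 2; L = l/sqrt(5/4), and similarly M = m/sqrt(W^2), N = n/sqrt(W^2)
H = (E*n - 2*F*m + G*l) / (2*(EG - F^2)*sqrt(W^2)); E*n - 2*F*m + G*l = 2, EG - F^2 = 5/4, so H = (4/5)/sqrt(5/4)


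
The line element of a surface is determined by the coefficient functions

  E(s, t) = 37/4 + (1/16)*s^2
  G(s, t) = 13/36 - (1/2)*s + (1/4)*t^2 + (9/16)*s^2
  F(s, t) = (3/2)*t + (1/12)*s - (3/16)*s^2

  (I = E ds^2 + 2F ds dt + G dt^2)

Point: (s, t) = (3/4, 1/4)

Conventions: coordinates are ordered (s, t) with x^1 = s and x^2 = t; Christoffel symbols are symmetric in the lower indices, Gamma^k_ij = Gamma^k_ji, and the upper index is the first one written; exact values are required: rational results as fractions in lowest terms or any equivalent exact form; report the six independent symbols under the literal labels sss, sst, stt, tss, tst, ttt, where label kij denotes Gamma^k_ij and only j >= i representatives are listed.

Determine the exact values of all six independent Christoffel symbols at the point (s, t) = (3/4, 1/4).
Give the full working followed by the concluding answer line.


E = 2377/256, F = 85/256, G = 733/2304 at the point
E_s = 3/32, E_t = 0, F_s = -19/96, F_t = 3/2, G_s = 11/32, G_t = 1/8
EG - F^2 = 419329/147456;  g^inv = (147456/419329) * [[733/2304, -85/256], [-85/256, 2377/256]]
first-kind symbols [ij,l] = (1/2)(d_i g_jl + d_j g_il - d_l g_ij): [ss,s] = E_s/2 = 3/64, [ss,t] = F_s - E_t/2 = -19/96, [st,s] = E_t/2 = 0, [st,t] = G_s/2 = 11/64, [tt,s] = F_t - G_s/2 = 85/64, [tt,t] = G_t/2 = 1/16
Gamma^s_ij = (G*[ij,s] - F*[ij,t])/(EG - F^2), Gamma^t_ij = (E*[ij,t] - F*[ij,s])/(EG - F^2)

Answer: Gamma_sss = 11889/419329, Gamma_sst = -8415/419329, Gamma_stt = 59245/419329, Gamma_tss = -273273/419329, Gamma_tst = 235323/419329, Gamma_ttt = 20547/419329


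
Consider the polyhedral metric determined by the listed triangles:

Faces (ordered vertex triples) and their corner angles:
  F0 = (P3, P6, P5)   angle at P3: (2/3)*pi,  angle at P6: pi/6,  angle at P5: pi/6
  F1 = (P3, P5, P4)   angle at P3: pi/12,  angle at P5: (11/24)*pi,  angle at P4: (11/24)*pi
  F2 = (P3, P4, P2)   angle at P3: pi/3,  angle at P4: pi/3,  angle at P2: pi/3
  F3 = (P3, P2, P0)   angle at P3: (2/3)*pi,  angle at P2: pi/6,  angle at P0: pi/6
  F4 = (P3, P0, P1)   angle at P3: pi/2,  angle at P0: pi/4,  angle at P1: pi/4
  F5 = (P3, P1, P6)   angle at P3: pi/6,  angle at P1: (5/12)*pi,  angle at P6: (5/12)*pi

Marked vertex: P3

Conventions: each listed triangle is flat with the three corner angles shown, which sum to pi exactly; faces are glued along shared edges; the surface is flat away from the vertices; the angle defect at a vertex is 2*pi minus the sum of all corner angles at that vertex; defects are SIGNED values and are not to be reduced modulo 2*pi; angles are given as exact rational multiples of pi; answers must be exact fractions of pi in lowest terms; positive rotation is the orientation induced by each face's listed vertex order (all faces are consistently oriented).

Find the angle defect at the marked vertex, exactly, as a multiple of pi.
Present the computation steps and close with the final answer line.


Sum of corner angles at P3: (29/12)*pi
defect = 2*pi - (29/12)*pi

Answer: defect(P3) = (-5/12)*pi


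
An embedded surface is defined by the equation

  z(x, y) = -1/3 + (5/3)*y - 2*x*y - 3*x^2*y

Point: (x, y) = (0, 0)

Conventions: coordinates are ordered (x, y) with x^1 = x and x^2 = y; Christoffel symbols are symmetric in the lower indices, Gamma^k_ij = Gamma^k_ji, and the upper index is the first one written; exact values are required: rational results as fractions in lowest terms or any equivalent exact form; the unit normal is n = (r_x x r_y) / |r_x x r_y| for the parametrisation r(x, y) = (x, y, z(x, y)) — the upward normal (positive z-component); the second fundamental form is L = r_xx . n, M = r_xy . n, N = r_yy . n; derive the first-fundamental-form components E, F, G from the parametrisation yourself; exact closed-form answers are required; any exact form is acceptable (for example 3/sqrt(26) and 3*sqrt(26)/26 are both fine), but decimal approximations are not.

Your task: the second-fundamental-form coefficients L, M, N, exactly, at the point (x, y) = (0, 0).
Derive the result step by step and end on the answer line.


z_x = 0, z_y = 5/3, z_xx = 0, z_xy = -2, z_yy = 0
E = 1, F = 0, G = 34/9; answer radicand W^2 = 34/9
unnormalised second-form numerators: l = 0, m = -2, n = 0; L = l/sqrt(34/9), and similarly M = m/sqrt(W^2), N = n/sqrt(W^2)

Answer: L = 0, M = -3*sqrt(34)/17, N = 0


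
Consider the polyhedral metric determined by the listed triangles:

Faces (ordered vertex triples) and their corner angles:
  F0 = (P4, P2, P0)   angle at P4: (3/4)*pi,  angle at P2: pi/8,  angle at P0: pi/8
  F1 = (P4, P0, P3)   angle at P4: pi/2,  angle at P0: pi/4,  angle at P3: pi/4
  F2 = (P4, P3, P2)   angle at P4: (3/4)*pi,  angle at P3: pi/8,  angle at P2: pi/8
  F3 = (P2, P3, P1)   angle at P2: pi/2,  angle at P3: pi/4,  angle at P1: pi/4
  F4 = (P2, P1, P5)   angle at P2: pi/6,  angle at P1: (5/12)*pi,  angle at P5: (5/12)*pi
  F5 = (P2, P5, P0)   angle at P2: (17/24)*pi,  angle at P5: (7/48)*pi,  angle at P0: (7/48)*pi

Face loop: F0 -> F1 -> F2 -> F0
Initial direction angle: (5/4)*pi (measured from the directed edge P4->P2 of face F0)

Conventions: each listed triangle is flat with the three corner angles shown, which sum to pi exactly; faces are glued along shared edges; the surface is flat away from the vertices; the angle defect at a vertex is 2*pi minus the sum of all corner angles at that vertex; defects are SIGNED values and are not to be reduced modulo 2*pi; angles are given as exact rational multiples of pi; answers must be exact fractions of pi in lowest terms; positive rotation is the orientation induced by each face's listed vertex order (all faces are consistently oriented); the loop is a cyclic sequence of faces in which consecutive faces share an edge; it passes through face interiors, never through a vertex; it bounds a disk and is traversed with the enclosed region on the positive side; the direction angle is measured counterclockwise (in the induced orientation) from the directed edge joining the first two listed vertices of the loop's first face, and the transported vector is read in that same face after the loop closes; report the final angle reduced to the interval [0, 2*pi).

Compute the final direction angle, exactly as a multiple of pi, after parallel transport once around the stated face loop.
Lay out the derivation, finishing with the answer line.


enclosed vertex P4: corner angles sum to 2*pi, defect = 2*pi - 2*pi = 0
the final direction is the initial angle plus the enclosed defects, taken mod 2*pi in the induced orientation
final angle = (5/4)*pi + 0 = (5/4)*pi (mod 2*pi)

Answer: final direction angle = (5/4)*pi


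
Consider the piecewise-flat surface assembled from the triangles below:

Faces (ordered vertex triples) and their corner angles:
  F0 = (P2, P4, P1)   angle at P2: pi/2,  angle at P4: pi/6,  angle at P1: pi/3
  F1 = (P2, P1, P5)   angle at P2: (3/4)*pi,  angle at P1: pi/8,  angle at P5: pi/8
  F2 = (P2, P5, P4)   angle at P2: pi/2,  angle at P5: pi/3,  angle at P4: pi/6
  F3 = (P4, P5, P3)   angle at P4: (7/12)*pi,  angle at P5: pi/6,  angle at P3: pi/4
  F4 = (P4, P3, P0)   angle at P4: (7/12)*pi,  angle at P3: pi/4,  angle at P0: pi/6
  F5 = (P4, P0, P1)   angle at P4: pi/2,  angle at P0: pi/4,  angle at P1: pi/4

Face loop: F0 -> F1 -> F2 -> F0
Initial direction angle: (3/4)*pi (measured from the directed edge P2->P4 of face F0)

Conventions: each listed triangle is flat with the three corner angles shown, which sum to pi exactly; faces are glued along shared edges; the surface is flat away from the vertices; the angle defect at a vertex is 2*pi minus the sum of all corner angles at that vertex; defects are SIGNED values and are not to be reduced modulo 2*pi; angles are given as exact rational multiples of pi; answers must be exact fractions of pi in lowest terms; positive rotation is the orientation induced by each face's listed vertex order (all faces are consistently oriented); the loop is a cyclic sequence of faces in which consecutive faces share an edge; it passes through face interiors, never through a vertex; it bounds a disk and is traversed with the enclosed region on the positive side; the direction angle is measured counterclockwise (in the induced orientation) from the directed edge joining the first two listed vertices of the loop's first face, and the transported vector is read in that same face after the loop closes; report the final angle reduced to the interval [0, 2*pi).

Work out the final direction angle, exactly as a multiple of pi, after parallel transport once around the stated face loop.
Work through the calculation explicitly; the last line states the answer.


enclosed vertex P2: corner angles sum to (7/4)*pi, defect = 2*pi - (7/4)*pi = pi/4
adding the enclosed defects to the starting angle (mod 2*pi, induced orientation) gives the holonomy
final angle = (3/4)*pi + pi/4 = pi (mod 2*pi)

Answer: final direction angle = pi


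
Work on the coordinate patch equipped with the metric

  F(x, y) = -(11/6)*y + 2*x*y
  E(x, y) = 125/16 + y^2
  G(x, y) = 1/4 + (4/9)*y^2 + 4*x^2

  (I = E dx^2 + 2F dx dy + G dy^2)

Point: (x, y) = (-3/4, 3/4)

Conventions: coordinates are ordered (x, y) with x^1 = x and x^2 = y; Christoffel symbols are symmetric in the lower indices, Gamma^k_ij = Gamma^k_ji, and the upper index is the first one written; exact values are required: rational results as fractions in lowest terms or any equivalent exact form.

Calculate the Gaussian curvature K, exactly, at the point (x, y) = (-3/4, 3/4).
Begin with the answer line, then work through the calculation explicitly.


Answer: K = 14192/288369

E = 67/8, F = -5/2, G = 11/4, EG - F^2 = 537/32 at the point
E_x = 0, E_y = 3/2, F_x = 3/2, F_y = -10/3, G_x = -6, G_y = 2/3
E_yy = 2, F_xy = 2, G_xx = 8
Evaluate Brioschi's two determinant matrices M1, M2 and divide by (EG - F^2)^2.
M1 = [[-E_yy/2 + F_xy - G_xx/2, E_x/2, F_x - E_y/2], [F_y - G_x/2, E, F], [G_y/2, F, G]] = [[-3, 0, 3/4], [-1/3, 67/8, -5/2], [1/3, -5/2, 11/4]]; det M1 = -829/16
M2 = [[0, E_y/2, G_x/2], [E_y/2, E, F], [G_x/2, F, G]] = [[0, 3/4, -3], [3/4, 67/8, -5/2], [-3, -5/2, 11/4]]; det M2 = -4203/64
det M1 - det M2 = 887/64; K = 887/64 / (537/32)^2 = 14192/288369


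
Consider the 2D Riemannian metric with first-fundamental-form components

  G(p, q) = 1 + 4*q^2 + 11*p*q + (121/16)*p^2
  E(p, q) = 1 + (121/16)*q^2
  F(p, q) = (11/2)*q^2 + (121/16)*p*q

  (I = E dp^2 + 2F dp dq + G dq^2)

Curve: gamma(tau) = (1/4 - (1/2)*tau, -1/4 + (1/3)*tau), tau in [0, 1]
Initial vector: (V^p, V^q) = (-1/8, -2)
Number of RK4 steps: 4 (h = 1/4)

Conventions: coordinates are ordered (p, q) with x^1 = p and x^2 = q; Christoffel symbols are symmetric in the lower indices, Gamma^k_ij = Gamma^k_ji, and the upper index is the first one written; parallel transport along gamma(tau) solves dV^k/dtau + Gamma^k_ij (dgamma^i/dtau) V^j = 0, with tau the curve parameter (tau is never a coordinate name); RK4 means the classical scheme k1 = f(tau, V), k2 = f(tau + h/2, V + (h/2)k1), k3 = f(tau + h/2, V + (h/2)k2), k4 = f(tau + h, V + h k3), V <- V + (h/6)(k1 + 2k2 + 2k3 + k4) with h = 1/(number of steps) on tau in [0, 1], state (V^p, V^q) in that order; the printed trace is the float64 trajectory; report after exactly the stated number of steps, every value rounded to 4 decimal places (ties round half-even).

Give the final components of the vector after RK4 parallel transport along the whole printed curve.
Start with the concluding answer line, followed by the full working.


Answer: V^p = 0.1423, V^q = -1.7777

gamma'(tau) = (-1/2, 1/3); f(tau, V)^k = -Gamma^k_ij(gamma(tau)) gamma'^i(tau) V^j; h = 1/4; intermediate values shown to 6 dp
curve data and Christoffel symbols at the stage parameters:
  tau = 0.000000: gamma = (0.250000, -0.250000), gamma' = (-0.500000, 0.333333); Gamma_ppp = 0.000000, Gamma_ppq = -1.253886, Gamma_pqq = -0.911917, Gamma_qpp = 0.000000, Gamma_qpq = 0.341969, Gamma_qqq = 0.248705
  tau = 0.125000: gamma = (0.187500, -0.208333), gamma' = (-0.500000, 0.333333); Gamma_ppp = 0.000000, Gamma_ppq = -1.177496, Gamma_pqq = -0.856361, Gamma_qpp = 0.000000, Gamma_qpq = 0.203386, Gamma_qqq = 0.147917
  tau = 0.250000: gamma = (0.125000, -0.166667), gamma' = (-0.500000, 0.333333); Gamma_ppp = 0.000000, Gamma_ppq = -1.041513, Gamma_pqq = -0.757464, Gamma_qpp = 0.000000, Gamma_qpq = 0.023671, Gamma_qqq = 0.017215
  tau = 0.375000: gamma = (0.062500, -0.125000), gamma' = (-0.500000, 0.333333); Gamma_ppp = 0.000000, Gamma_ppq = -0.840825, Gamma_pqq = -0.611509, Gamma_qpp = 0.000000, Gamma_qpq = -0.191097, Gamma_qqq = -0.138979
  tau = 0.500000: gamma = (0.000000, -0.083333), gamma' = (-0.500000, 0.333333); Gamma_ppp = 0.000000, Gamma_ppq = -0.583367, Gamma_pqq = -0.424267, Gamma_qpp = 0.000000, Gamma_qpq = -0.424267, Gamma_qqq = -0.308558
  tau = 0.625000: gamma = (-0.062500, -0.041667), gamma' = (-0.500000, 0.333333); Gamma_ppp = 0.000000, Gamma_ppq = -0.292234, Gamma_pqq = -0.212534, Gamma_qpp = 0.000000, Gamma_qpq = -0.650884, Gamma_qqq = -0.473370
  tau = 0.750000: gamma = (-0.125000, 0.000000), gamma' = (-0.500000, 0.333333); Gamma_ppp = 0.000000, Gamma_ppq = 0.000000, Gamma_pqq = 0.000000, Gamma_qpp = 0.000000, Gamma_qpq = -0.845415, Gamma_qqq = -0.614847
  tau = 0.875000: gamma = (-0.187500, 0.041667), gamma' = (-0.500000, 0.333333); Gamma_ppp = 0.000000, Gamma_ppq = 0.262586, Gamma_pqq = 0.190971, Gamma_qpp = 0.000000, Gamma_qpq = -0.990664, Gamma_qqq = -0.720483
  tau = 1.000000: gamma = (-0.250000, 0.083333), gamma' = (-0.500000, 0.333333); Gamma_ppp = 0.000000, Gamma_ppq = 0.476066, Gamma_pqq = 0.346230, Gamma_qpp = 0.000000, Gamma_qpq = -1.081967, Gamma_qqq = -0.786885
step 0: V^p = -0.1250, V^q = -2.0000
step 1: k1 = (0.593696, -0.161917), k2 = (0.592793, -0.102392), k3 = (0.590492, -0.101994), k4 = (0.551232, -0.012528); V <- V + (h/6)(k1 + 2k2 + 2k3 + k4): V^p = 0.0213, V^q = -2.0243
step 2: k1 = (0.550455, -0.012510), k2 = (0.464012, 0.105457), k3 = (0.457790, 0.104043), k4 = (0.326665, 0.237574); V <- V + (h/6)(k1 + 2k2 + 2k3 + k4): V^p = 0.1347, V^q = -1.9975
step 3: k1 = (0.326330, 0.237331), k2 = (0.165213, 0.367975), k3 = (0.162022, 0.360868), k4 = (0.000000, 0.464686); V <- V + (h/6)(k1 + 2k2 + 2k3 + k4): V^p = 0.1755, V^q = -1.9075
step 4: k1 = (0.000000, 0.464838), k2 = (-0.140449, 0.529874), k3 = (-0.138362, 0.522002), k4 = (-0.240266, 0.546058); V <- V + (h/6)(k1 + 2k2 + 2k3 + k4): V^p = 0.1423, V^q = -1.7777


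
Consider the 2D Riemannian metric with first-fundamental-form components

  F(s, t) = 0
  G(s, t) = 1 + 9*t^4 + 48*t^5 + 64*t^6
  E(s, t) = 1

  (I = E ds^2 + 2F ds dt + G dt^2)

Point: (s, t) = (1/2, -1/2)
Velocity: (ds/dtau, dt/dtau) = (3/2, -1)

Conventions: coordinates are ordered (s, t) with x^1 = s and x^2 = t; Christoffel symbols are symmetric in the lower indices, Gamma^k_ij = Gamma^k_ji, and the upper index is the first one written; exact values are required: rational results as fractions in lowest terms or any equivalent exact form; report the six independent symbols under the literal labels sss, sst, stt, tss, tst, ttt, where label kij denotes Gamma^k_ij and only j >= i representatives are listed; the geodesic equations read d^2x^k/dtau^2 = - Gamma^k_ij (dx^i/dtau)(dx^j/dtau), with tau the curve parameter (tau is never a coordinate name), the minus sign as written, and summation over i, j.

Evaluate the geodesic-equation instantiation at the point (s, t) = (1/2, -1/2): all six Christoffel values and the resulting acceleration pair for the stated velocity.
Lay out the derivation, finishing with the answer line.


E = 1, F = 0, G = 17/16 at the point
E_s = 0, E_t = 0, F_s = 0, F_t = 0, G_s = 0, G_t = -3/2
EG - F^2 = 17/16;  g^inv = (16/17) * [[17/16, 0], [0, 1]]
first-kind symbols [ij,l] = (1/2)(d_i g_jl + d_j g_il - d_l g_ij): [ss,s] = E_s/2 = 0, [ss,t] = F_s - E_t/2 = 0, [st,s] = E_t/2 = 0, [st,t] = G_s/2 = 0, [tt,s] = F_t - G_s/2 = 0, [tt,t] = G_t/2 = -3/4
Gamma^s_ij = (G*[ij,s] - F*[ij,t])/(EG - F^2), Gamma^t_ij = (E*[ij,t] - F*[ij,s])/(EG - F^2)
Gamma_sss = 0, Gamma_sst = 0, Gamma_stt = 0, Gamma_tss = 0, Gamma_tst = 0, Gamma_ttt = -12/17
d^2s/dtau^2 = -(Gamma_sss*(3/2)^2 + 2*Gamma_sst*(3/2)*(-1) + Gamma_stt*(-1)^2) = 0
d^2t/dtau^2 = -(Gamma_tss*(3/2)^2 + 2*Gamma_tst*(3/2)*(-1) + Gamma_ttt*(-1)^2) = 12/17

Answer: Gamma_sss = 0, Gamma_sst = 0, Gamma_stt = 0, Gamma_tss = 0, Gamma_tst = 0, Gamma_ttt = -12/17; accelerations (d^2s/dtau^2, d^2t/dtau^2) = (0, 12/17)


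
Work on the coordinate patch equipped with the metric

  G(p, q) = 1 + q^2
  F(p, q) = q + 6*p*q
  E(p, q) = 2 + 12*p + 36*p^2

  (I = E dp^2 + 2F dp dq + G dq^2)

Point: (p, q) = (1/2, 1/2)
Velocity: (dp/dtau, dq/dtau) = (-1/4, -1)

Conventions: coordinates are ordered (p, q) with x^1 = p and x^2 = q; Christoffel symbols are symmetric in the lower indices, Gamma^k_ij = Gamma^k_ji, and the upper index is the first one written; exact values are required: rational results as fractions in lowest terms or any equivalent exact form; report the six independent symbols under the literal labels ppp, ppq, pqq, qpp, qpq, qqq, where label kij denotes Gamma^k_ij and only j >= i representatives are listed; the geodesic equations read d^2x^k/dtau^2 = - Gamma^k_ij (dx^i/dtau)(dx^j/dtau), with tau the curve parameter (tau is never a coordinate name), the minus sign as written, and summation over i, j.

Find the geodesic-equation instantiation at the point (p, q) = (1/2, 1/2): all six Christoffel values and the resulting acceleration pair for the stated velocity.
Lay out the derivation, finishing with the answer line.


E = 17, F = 2, G = 5/4 at the point
E_p = 48, E_q = 0, F_p = 3, F_q = 4, G_p = 0, G_q = 1
EG - F^2 = 69/4;  g^inv = (4/69) * [[5/4, -2], [-2, 17]]
first-kind symbols [ij,l] = (1/2)(d_i g_jl + d_j g_il - d_l g_ij): [pp,p] = E_p/2 = 24, [pp,q] = F_p - E_q/2 = 3, [pq,p] = E_q/2 = 0, [pq,q] = G_p/2 = 0, [qq,p] = F_q - G_p/2 = 4, [qq,q] = G_q/2 = 1/2
Gamma^p_ij = (G*[ij,p] - F*[ij,q])/(EG - F^2), Gamma^q_ij = (E*[ij,q] - F*[ij,p])/(EG - F^2)
Gamma_ppp = 32/23, Gamma_ppq = 0, Gamma_pqq = 16/69, Gamma_qpp = 4/23, Gamma_qpq = 0, Gamma_qqq = 2/69
d^2p/dtau^2 = -(Gamma_ppp*(-1/4)^2 + 2*Gamma_ppq*(-1/4)*(-1) + Gamma_pqq*(-1)^2) = -22/69
d^2q/dtau^2 = -(Gamma_qpp*(-1/4)^2 + 2*Gamma_qpq*(-1/4)*(-1) + Gamma_qqq*(-1)^2) = -11/276

Answer: Gamma_ppp = 32/23, Gamma_ppq = 0, Gamma_pqq = 16/69, Gamma_qpp = 4/23, Gamma_qpq = 0, Gamma_qqq = 2/69; accelerations (d^2p/dtau^2, d^2q/dtau^2) = (-22/69, -11/276)


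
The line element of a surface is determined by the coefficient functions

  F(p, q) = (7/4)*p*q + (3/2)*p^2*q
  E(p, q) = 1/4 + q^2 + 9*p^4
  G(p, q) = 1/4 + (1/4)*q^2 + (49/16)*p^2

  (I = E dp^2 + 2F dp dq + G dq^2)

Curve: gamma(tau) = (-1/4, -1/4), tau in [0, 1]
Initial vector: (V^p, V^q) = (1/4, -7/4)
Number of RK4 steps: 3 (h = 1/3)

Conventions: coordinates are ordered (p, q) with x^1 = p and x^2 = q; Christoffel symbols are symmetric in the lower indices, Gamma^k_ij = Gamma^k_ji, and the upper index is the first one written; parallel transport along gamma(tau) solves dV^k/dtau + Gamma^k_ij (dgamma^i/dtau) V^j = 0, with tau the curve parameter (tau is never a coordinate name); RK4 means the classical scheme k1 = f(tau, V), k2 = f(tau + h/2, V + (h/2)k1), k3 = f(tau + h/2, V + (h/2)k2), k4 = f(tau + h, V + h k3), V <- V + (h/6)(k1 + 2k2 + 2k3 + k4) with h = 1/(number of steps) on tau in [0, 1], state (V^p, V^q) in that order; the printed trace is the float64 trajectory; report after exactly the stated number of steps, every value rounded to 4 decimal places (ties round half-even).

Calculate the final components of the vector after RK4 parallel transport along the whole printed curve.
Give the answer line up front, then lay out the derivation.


Answer: V^p = 0.2500, V^q = -1.7500

gamma'(tau) = (0, 0); f(tau, V)^k = -Gamma^k_ij(gamma(tau)) gamma'^i(tau) V^j; h = 1/3; intermediate values shown to 6 dp
curve data and Christoffel symbols at the stage parameters:
  tau = 0.000000: gamma = (-0.250000, -0.250000), gamma' = (0.000000, 0.000000); Gamma_ppp = -0.848424, Gamma_ppq = -0.319871, Gamma_pqq = 1.308087, Gamma_qpp = 0.159533, Gamma_qpq = -1.615067, Gamma_qqq = -0.382717
  tau = 0.166667: gamma = (-0.250000, -0.250000), gamma' = (0.000000, 0.000000); Gamma_ppp = -0.848424, Gamma_ppq = -0.319871, Gamma_pqq = 1.308087, Gamma_qpp = 0.159533, Gamma_qpq = -1.615067, Gamma_qqq = -0.382717
  tau = 0.333333: gamma = (-0.250000, -0.250000), gamma' = (0.000000, 0.000000); Gamma_ppp = -0.848424, Gamma_ppq = -0.319871, Gamma_pqq = 1.308087, Gamma_qpp = 0.159533, Gamma_qpq = -1.615067, Gamma_qqq = -0.382717
  tau = 0.500000: gamma = (-0.250000, -0.250000), gamma' = (0.000000, 0.000000); Gamma_ppp = -0.848424, Gamma_ppq = -0.319871, Gamma_pqq = 1.308087, Gamma_qpp = 0.159533, Gamma_qpq = -1.615067, Gamma_qqq = -0.382717
  tau = 0.666667: gamma = (-0.250000, -0.250000), gamma' = (0.000000, 0.000000); Gamma_ppp = -0.848424, Gamma_ppq = -0.319871, Gamma_pqq = 1.308087, Gamma_qpp = 0.159533, Gamma_qpq = -1.615067, Gamma_qqq = -0.382717
  tau = 0.833333: gamma = (-0.250000, -0.250000), gamma' = (0.000000, 0.000000); Gamma_ppp = -0.848424, Gamma_ppq = -0.319871, Gamma_pqq = 1.308087, Gamma_qpp = 0.159533, Gamma_qpq = -1.615067, Gamma_qqq = -0.382717
  tau = 1.000000: gamma = (-0.250000, -0.250000), gamma' = (0.000000, 0.000000); Gamma_ppp = -0.848424, Gamma_ppq = -0.319871, Gamma_pqq = 1.308087, Gamma_qpp = 0.159533, Gamma_qpq = -1.615067, Gamma_qqq = -0.382717
step 0: V^p = 0.2500, V^q = -1.7500
step 1: k1 = (0.000000, 0.000000), k2 = (0.000000, 0.000000), k3 = (0.000000, 0.000000), k4 = (0.000000, 0.000000); V <- V + (h/6)(k1 + 2k2 + 2k3 + k4): V^p = 0.2500, V^q = -1.7500
step 2: k1 = (0.000000, 0.000000), k2 = (0.000000, 0.000000), k3 = (0.000000, 0.000000), k4 = (0.000000, 0.000000); V <- V + (h/6)(k1 + 2k2 + 2k3 + k4): V^p = 0.2500, V^q = -1.7500
step 3: k1 = (0.000000, 0.000000), k2 = (0.000000, 0.000000), k3 = (0.000000, 0.000000), k4 = (0.000000, 0.000000); V <- V + (h/6)(k1 + 2k2 + 2k3 + k4): V^p = 0.2500, V^q = -1.7500


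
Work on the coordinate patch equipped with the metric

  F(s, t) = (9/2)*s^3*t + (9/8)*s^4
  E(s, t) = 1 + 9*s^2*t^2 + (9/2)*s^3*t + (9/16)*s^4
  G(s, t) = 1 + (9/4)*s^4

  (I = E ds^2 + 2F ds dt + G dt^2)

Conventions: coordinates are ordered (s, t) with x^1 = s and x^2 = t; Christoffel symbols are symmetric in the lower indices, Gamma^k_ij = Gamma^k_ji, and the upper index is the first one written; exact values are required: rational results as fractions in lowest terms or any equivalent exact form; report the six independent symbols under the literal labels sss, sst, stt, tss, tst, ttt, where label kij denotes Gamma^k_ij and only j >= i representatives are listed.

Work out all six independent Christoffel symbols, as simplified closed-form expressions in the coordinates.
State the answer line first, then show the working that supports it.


Answer: Gamma_sss = (18*s^3 + 108*s^2*t + 144*s*t^2)/(45*s^4 + 72*s^3*t + 144*s^2*t^2 + 16), Gamma_sst = (36*s^3 + 144*s^2*t)/(45*s^4 + 72*s^3*t + 144*s^2*t^2 + 16), Gamma_stt = 0, Gamma_tss = (36*s^3 + 72*s^2*t)/(45*s^4 + 72*s^3*t + 144*s^2*t^2 + 16), Gamma_tst = 72*s^3/(45*s^4 + 72*s^3*t + 144*s^2*t^2 + 16), Gamma_ttt = 0

E = 1 + 9*s^2*t^2 + (9/2)*s^3*t + (9/16)*s^4; F = (9/2)*s^3*t + (9/8)*s^4; G = 1 + (9/4)*s^4
Gamma^k_ij = (1/2) g^{kl} (d_i g_jl + d_j g_il - d_l g_ij), with g^inv = (1/(EG-F^2)) [[G, -F], [-F, E]]
first partials: E_s = 18*s*t^2 + (27/2)*s^2*t + (9/4)*s^3, E_t = 18*s^2*t + (9/2)*s^3, F_s = (27/2)*s^2*t + (9/2)*s^3, F_t = (9/2)*s^3, G_s = 9*s^3, G_t = 0
D = EG - F^2 = 1 + 9*s^2*t^2 + (9/2)*s^3*t + (45/16)*s^4
expanded: Gamma^s_ss = (G E_s - 2F F_s + F E_t)/(2D), Gamma^s_st = (G E_t - F G_s)/(2D), Gamma^s_tt = (2G F_t - G G_s - F G_t)/(2D), Gamma^t_ss = (2E F_s - E E_t - F E_s)/(2D), Gamma^t_st = (E G_s - F E_t)/(2D), Gamma^t_tt = (E G_t - 2F F_t + F G_s)/(2D); substitute and cancel common factors


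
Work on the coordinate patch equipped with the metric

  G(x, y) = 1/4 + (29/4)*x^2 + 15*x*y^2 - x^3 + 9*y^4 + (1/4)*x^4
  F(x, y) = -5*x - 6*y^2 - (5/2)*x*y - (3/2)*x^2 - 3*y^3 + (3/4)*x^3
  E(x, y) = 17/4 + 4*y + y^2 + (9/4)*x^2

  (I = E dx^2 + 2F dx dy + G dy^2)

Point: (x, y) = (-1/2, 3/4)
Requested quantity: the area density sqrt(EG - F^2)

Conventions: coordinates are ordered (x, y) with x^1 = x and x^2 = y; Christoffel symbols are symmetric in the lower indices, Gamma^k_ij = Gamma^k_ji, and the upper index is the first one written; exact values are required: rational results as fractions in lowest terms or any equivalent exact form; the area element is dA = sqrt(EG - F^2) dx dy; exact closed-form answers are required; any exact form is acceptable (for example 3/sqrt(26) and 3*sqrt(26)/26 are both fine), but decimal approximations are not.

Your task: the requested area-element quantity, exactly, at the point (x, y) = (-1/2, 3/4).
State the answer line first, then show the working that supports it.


Answer: sqrt(EG - F^2) = sqrt(17093)/64

E = 67/8, F = -107/64, G = 213/256; EG - F^2 = 17093/4096


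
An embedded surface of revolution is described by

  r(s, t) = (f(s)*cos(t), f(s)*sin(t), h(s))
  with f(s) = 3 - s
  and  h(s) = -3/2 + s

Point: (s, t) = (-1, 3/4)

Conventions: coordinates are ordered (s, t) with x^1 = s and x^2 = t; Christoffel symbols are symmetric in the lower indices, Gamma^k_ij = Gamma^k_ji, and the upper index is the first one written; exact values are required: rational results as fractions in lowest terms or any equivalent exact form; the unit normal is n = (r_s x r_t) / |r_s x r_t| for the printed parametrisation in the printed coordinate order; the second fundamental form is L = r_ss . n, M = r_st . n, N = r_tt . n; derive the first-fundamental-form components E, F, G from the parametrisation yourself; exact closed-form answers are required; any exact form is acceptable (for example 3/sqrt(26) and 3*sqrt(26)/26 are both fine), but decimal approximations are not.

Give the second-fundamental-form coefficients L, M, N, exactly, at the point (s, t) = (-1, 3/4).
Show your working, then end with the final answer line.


f = 4, f' = -1, f'' = 0, h' = 1, h'' = 0
E = 2, F = 0, G = 16; answer radicand W^2 = 2
unnormalised second-form numerators: l = 0, m = 0, n = 4; L = l/sqrt(2), and similarly M = m/sqrt(W^2), N = n/sqrt(W^2)

Answer: L = 0, M = 0, N = 2*sqrt(2)
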